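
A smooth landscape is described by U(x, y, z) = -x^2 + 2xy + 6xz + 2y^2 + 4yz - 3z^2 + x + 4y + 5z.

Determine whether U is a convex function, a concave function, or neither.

U is quadratic, so its Hessian is the constant matrix H = [[-2, 2, 6], [2, 4, 4], [6, 4, -6]].
Leading principal minors: -2, -12, 56.
Neither pattern holds ⇒ H is indefinite ⇒ neither convex nor concave.

neither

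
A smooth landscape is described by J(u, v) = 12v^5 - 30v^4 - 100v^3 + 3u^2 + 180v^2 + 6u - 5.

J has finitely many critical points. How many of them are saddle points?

2

J separates as a function of u plus a function of v, so ∇J=0 decouples.
∂J/∂u = 6(u + 1) = 0 at u ∈ {-1}; ∂J/∂v = 60v(v - 3)(v - 1)(v + 2) = 0 at v ∈ {-2, 0, 1, 3}.
The Hessian is diagonal: diag(J_uu, J_vv). Second derivatives: J_uu(-1)=6; J_vv(-2)=-1800, J_vv(0)=360, J_vv(1)=-360, J_vv(3)=1800.
Saddle points occur where the two diagonal entries have opposite signs: (-1, -2), (-1, 1). Count: 2.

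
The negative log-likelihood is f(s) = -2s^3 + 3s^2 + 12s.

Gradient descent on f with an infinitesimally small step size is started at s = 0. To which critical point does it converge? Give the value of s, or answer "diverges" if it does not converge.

f'(s) = -6(s - 2)(s + 1), so f'(0) = 12.
Gradient descent moves in the -f' direction, i.e. s is decreasing.
The nearest critical point in that direction is s = -1, where f'' = 18 > 0 (a local minimum). The iterate converges there.

-1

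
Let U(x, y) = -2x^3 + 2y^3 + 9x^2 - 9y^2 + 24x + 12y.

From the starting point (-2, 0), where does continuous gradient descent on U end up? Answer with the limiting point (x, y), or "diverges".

diverges

U is separable, so gradient descent decouples: x follows -∂U/∂x, y follows -∂U/∂y.
∂U/∂x = -6(x - 4)(x + 1); at x=-2 this is -36, so x increases.
∂U/∂y = 6(y - 2)(y - 1); at y=0 this is 12, so y decreases.
The y-coordinate has no critical point in that direction and runs off to infinity.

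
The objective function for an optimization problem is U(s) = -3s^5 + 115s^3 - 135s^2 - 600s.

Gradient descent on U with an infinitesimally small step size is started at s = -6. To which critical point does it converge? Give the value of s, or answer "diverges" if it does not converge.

-5

U'(s) = -15(s - 4)(s - 2)(s + 1)(s + 5), so U'(-6) = -6000.
Gradient descent moves in the -U' direction, i.e. s is increasing.
The nearest critical point in that direction is s = -5, where U'' = 3780 > 0 (a local minimum). The iterate converges there.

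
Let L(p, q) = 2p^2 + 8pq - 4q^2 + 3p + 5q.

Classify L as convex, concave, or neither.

L is quadratic, so its Hessian is the constant matrix H = [[4, 8], [8, -8]].
det(H) = -96, tr(H) = -4.
det(H) < 0, so H is indefinite: neither convex nor concave.

neither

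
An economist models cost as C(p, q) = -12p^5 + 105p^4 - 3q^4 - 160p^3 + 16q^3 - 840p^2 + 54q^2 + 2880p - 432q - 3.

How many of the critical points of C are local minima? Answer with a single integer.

C separates as a function of p plus a function of q, so ∇C=0 decouples.
∂C/∂p = -60(p - 4)(p - 3)(p - 2)(p + 2) = 0 at p ∈ {-2, 2, 3, 4}; ∂C/∂q = -12(q - 4)(q - 3)(q + 3) = 0 at q ∈ {-3, 3, 4}.
The Hessian is diagonal: diag(C_pp, C_qq). Second derivatives: C_pp(-2)=7200, C_pp(2)=-480, C_pp(3)=300, C_pp(4)=-720; C_qq(-3)=-504, C_qq(3)=72, C_qq(4)=-84.
Local minima occur where both diagonal entries positive: (-2, 3), (3, 3). Count: 2.

2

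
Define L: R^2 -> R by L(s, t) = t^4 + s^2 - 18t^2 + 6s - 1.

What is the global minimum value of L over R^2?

-91

L(s,t) separates as P(s) + Q(t) − 1, so its minimum is min P + min Q − 1.
P'(s) = 2s + 6 vanishes at s ∈ {-3}; Q'(t) = 4t(t - 3)(t + 3) vanishes at t ∈ {-3, 0, 3}.
Local minima of P (where P''>0): P(-3)=-9. Local minima of Q: Q(-3)=-81, Q(3)=-81.
So the global minimum of L is P(-3) + Q(-3) − 1 = -9 − 81 − 1 = -91, attained at (-3, -3).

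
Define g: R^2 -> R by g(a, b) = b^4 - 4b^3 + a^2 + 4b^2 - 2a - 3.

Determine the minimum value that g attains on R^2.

g(a,b) separates as P(a) + Q(b) − 3, so its minimum is min P + min Q − 3.
P'(a) = 2a - 2 vanishes at a ∈ {1}; Q'(b) = 4b(b - 2)(b - 1) vanishes at b ∈ {0, 1, 2}.
Local minima of P (where P''>0): P(1)=-1. Local minima of Q: Q(0)=0, Q(2)=0.
So the global minimum of g is P(1) + Q(0) − 3 = -1 + 0 − 3 = -4, attained at (1, 0).

-4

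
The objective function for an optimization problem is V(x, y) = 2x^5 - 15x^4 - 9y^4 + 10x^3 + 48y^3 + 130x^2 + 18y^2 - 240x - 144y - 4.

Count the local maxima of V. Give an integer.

V separates as a function of x plus a function of y, so ∇V=0 decouples.
∂V/∂x = 10(x - 4)(x - 3)(x - 1)(x + 2) = 0 at x ∈ {-2, 1, 3, 4}; ∂V/∂y = -36(y - 4)(y - 1)(y + 1) = 0 at y ∈ {-1, 1, 4}.
The Hessian is diagonal: diag(V_xx, V_yy). Second derivatives: V_xx(-2)=-900, V_xx(1)=180, V_xx(3)=-100, V_xx(4)=180; V_yy(-1)=-360, V_yy(1)=216, V_yy(4)=-540.
Local maxima occur where both diagonal entries negative: (-2, -1), (-2, 4), (3, -1), (3, 4). Count: 4.

4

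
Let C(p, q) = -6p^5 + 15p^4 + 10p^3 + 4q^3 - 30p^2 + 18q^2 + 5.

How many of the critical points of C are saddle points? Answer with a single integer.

4

C separates as a function of p plus a function of q, so ∇C=0 decouples.
∂C/∂p = -30p(p - 2)(p - 1)(p + 1) = 0 at p ∈ {-1, 0, 1, 2}; ∂C/∂q = 12q(q + 3) = 0 at q ∈ {-3, 0}.
The Hessian is diagonal: diag(C_pp, C_qq). Second derivatives: C_pp(-1)=180, C_pp(0)=-60, C_pp(1)=60, C_pp(2)=-180; C_qq(-3)=-36, C_qq(0)=36.
Saddle points occur where the two diagonal entries have opposite signs: (-1, -3), (0, 0), (1, -3), (2, 0). Count: 4.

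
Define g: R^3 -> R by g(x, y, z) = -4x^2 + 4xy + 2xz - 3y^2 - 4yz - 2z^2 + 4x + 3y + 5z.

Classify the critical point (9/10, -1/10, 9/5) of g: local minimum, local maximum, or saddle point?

local maximum

The Hessian is constant: H = [[-8, 4, 2], [4, -6, -4], [2, -4, -4]].
Leading principal minors: Δ₁ = -8, Δ₂ = 32, Δ₃ = -40.
The minors alternate sign starting negative (−, +, −), so H is negative definite: a local maximum.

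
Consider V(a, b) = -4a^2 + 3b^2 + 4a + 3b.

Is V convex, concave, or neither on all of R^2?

neither

V is quadratic, so its Hessian is the constant matrix H = [[-8, 0], [0, 6]].
det(H) = -48, tr(H) = -2.
det(H) < 0, so H is indefinite: neither convex nor concave.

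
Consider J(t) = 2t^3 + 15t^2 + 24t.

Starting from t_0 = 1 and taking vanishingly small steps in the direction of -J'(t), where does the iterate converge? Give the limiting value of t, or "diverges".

-1

J'(t) = 6(t + 1)(t + 4), so J'(1) = 60.
Gradient descent moves in the -J' direction, i.e. t is decreasing.
The nearest critical point in that direction is t = -1, where J'' = 18 > 0 (a local minimum). The iterate converges there.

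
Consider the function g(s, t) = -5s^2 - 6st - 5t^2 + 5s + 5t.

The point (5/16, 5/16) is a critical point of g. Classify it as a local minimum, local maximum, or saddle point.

The Hessian of g is constant: H = [[-10, -6], [-6, -10]].
det(H) = (-10)·(-10) − (-6)² = 64.
det(H) > 0 and tr(H) = -20 < 0, so H is negative definite and the point is a local maximum.

local maximum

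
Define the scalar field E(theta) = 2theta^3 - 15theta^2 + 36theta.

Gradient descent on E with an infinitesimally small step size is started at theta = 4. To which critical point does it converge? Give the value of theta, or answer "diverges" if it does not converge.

3

E'(theta) = 6(theta - 3)(theta - 2), so E'(4) = 12.
Gradient descent moves in the -E' direction, i.e. theta is decreasing.
The nearest critical point in that direction is theta = 3, where E'' = 6 > 0 (a local minimum). The iterate converges there.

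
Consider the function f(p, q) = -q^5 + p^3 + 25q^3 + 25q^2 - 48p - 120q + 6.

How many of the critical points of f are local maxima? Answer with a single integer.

f separates as a function of p plus a function of q, so ∇f=0 decouples.
∂f/∂p = 3(p - 4)(p + 4) = 0 at p ∈ {-4, 4}; ∂f/∂q = -5(q - 4)(q - 1)(q + 2)(q + 3) = 0 at q ∈ {-3, -2, 1, 4}.
The Hessian is diagonal: diag(f_pp, f_qq). Second derivatives: f_pp(-4)=-24, f_pp(4)=24; f_qq(-3)=140, f_qq(-2)=-90, f_qq(1)=180, f_qq(4)=-630.
Local maxima occur where both diagonal entries negative: (-4, -2), (-4, 4). Count: 2.

2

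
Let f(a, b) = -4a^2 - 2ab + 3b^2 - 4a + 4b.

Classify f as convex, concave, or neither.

neither

f is quadratic, so its Hessian is the constant matrix H = [[-8, -2], [-2, 6]].
det(H) = -52, tr(H) = -2.
det(H) < 0, so H is indefinite: neither convex nor concave.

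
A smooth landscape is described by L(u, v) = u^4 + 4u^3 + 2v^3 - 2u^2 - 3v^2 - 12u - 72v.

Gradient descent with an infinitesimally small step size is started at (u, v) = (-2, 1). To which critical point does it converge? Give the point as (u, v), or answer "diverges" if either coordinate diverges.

L is separable, so gradient descent decouples: u follows -∂L/∂u, v follows -∂L/∂v.
∂L/∂u = 4(u - 1)(u + 1)(u + 3); at u=-2 this is 12, so u decreases.
∂L/∂v = 6(v - 4)(v + 3); at v=1 this is -72, so v increases.
u converges to its nearest critical value -3 (a local min of the u-part); v converges to 4. The iterate converges to (-3, 4).

(-3, 4)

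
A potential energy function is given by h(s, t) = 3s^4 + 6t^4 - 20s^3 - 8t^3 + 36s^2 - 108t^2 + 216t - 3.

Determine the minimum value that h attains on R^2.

h(s,t) separates as P(s) + Q(t) − 3, so its minimum is min P + min Q − 3.
P'(s) = 12s(s - 3)(s - 2) vanishes at s ∈ {0, 2, 3}; Q'(t) = 24(t - 3)(t - 1)(t + 3) vanishes at t ∈ {-3, 1, 3}.
Local minima of P (where P''>0): P(0)=0, P(3)=27. Local minima of Q: Q(-3)=-918, Q(3)=-54.
So the global minimum of h is P(0) + Q(-3) − 3 = 0 − 918 − 3 = -921, attained at (0, -3).

-921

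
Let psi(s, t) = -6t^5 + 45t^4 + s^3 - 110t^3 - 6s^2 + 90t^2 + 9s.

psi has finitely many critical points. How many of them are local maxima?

2

psi separates as a function of s plus a function of t, so ∇psi=0 decouples.
∂psi/∂s = 3(s - 3)(s - 1) = 0 at s ∈ {1, 3}; ∂psi/∂t = -30t(t - 3)(t - 2)(t - 1) = 0 at t ∈ {0, 1, 2, 3}.
The Hessian is diagonal: diag(psi_ss, psi_tt). Second derivatives: psi_ss(1)=-6, psi_ss(3)=6; psi_tt(0)=180, psi_tt(1)=-60, psi_tt(2)=60, psi_tt(3)=-180.
Local maxima occur where both diagonal entries negative: (1, 1), (1, 3). Count: 2.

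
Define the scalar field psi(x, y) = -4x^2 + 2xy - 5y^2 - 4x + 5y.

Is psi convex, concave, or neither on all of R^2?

concave

psi is quadratic, so its Hessian is the constant matrix H = [[-8, 2], [2, -10]].
det(H) = 76, tr(H) = -18.
det(H) > 0 and tr(H) < 0, so H is negative definite everywhere: concave.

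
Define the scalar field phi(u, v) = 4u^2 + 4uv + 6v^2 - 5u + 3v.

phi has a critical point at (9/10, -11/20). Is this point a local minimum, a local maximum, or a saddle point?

local minimum

The Hessian of phi is constant: H = [[8, 4], [4, 12]].
det(H) = 8·12 − 4² = 80.
det(H) > 0 and tr(H) = 20 > 0, so H is positive definite and the point is a local minimum.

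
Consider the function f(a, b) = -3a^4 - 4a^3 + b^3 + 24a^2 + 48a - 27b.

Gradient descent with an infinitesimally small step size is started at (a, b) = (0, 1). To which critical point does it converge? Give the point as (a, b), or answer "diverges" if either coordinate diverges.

f is separable, so gradient descent decouples: a follows -∂f/∂a, b follows -∂f/∂b.
∂f/∂a = -12(a - 2)(a + 1)(a + 2); at a=0 this is 48, so a decreases.
∂f/∂b = 3(b - 3)(b + 3); at b=1 this is -24, so b increases.
a converges to its nearest critical value -1 (a local min of the a-part); b converges to 3. The iterate converges to (-1, 3).

(-1, 3)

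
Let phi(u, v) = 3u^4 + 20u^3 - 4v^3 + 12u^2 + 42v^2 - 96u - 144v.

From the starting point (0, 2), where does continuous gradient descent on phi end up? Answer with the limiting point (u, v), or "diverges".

phi is separable, so gradient descent decouples: u follows -∂phi/∂u, v follows -∂phi/∂v.
∂phi/∂u = 12(u - 1)(u + 2)(u + 4); at u=0 this is -96, so u increases.
∂phi/∂v = -12(v - 4)(v - 3); at v=2 this is -24, so v increases.
u converges to its nearest critical value 1 (a local min of the u-part); v converges to 3. The iterate converges to (1, 3).

(1, 3)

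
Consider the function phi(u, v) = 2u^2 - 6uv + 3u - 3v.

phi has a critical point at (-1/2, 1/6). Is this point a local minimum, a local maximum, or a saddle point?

saddle point

The Hessian of phi is constant: H = [[4, -6], [-6, 0]].
det(H) = 4·0 − (-6)² = -36.
Since det(H) < 0, H is indefinite and the critical point is a saddle point.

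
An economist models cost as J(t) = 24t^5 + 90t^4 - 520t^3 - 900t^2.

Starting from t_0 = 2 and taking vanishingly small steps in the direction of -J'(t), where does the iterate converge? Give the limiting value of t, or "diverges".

J'(t) = 120t(t - 3)(t + 1)(t + 5), so J'(2) = -5040.
Gradient descent moves in the -J' direction, i.e. t is increasing.
The nearest critical point in that direction is t = 3, where J'' = 11520 > 0 (a local minimum). The iterate converges there.

3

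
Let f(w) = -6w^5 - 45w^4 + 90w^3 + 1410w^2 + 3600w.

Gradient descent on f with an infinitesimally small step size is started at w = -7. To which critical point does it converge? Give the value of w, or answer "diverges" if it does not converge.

f'(w) = -30(w - 4)(w + 2)(w + 3)(w + 5), so f'(-7) = -13200.
Gradient descent moves in the -f' direction, i.e. w is increasing.
The nearest critical point in that direction is w = -5, where f'' = 1620 > 0 (a local minimum). The iterate converges there.

-5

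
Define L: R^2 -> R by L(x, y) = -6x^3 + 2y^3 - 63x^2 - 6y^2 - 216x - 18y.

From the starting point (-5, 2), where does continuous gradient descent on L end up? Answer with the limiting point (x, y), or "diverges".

L is separable, so gradient descent decouples: x follows -∂L/∂x, y follows -∂L/∂y.
∂L/∂x = -18(x + 3)(x + 4); at x=-5 this is -36, so x increases.
∂L/∂y = 6(y - 3)(y + 1); at y=2 this is -18, so y increases.
x converges to its nearest critical value -4 (a local min of the x-part); y converges to 3. The iterate converges to (-4, 3).

(-4, 3)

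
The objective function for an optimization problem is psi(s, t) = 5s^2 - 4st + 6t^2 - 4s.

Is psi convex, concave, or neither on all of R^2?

psi is quadratic, so its Hessian is the constant matrix H = [[10, -4], [-4, 12]].
det(H) = 104, tr(H) = 22.
det(H) > 0 and tr(H) > 0, so H is positive definite everywhere: convex.

convex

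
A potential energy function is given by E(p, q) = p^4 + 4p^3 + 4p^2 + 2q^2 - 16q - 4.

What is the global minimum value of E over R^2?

-36

E(p,q) separates as A(p) + B(q) − 4, so its minimum is min A + min B − 4.
A'(p) = 4p(p + 1)(p + 2) vanishes at p ∈ {-2, -1, 0}; B'(q) = 4q - 16 vanishes at q ∈ {4}.
Local minima of A (where A''>0): A(-2)=0, A(0)=0. Local minima of B: B(4)=-32.
So the global minimum of E is A(-2) + B(4) − 4 = 0 − 32 − 4 = -36, attained at (-2, 4).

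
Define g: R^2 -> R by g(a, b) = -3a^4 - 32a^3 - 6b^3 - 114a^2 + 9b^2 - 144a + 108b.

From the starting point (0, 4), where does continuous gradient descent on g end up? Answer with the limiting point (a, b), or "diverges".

g is separable, so gradient descent decouples: a follows -∂g/∂a, b follows -∂g/∂b.
∂g/∂a = -12(a + 1)(a + 3)(a + 4); at a=0 this is -144, so a increases.
∂g/∂b = -18(b - 3)(b + 2); at b=4 this is -108, so b increases.
The a-coordinate has no critical point in that direction and runs off to infinity.

diverges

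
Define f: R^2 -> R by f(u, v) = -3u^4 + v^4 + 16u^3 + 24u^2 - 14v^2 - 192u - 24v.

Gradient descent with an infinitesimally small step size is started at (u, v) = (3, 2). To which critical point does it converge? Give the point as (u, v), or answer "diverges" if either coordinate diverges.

(2, 3)

f is separable, so gradient descent decouples: u follows -∂f/∂u, v follows -∂f/∂v.
∂f/∂u = -12(u - 4)(u - 2)(u + 2); at u=3 this is 60, so u decreases.
∂f/∂v = 4(v - 3)(v + 1)(v + 2); at v=2 this is -48, so v increases.
u converges to its nearest critical value 2 (a local min of the u-part); v converges to 3. The iterate converges to (2, 3).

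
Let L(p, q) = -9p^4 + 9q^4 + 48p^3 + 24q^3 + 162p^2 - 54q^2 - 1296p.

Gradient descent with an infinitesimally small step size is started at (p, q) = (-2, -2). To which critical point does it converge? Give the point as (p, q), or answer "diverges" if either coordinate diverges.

L is separable, so gradient descent decouples: p follows -∂L/∂p, q follows -∂L/∂q.
∂L/∂p = -36(p - 4)(p - 3)(p + 3); at p=-2 this is -1080, so p increases.
∂L/∂q = 36q(q - 1)(q + 3); at q=-2 this is 216, so q decreases.
p converges to its nearest critical value 3 (a local min of the p-part); q converges to -3. The iterate converges to (3, -3).

(3, -3)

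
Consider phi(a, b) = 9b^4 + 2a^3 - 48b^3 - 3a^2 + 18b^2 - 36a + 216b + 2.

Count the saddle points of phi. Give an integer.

3

phi separates as a function of a plus a function of b, so ∇phi=0 decouples.
∂phi/∂a = 6(a - 3)(a + 2) = 0 at a ∈ {-2, 3}; ∂phi/∂b = 36(b - 3)(b - 2)(b + 1) = 0 at b ∈ {-1, 2, 3}.
The Hessian is diagonal: diag(phi_aa, phi_bb). Second derivatives: phi_aa(-2)=-30, phi_aa(3)=30; phi_bb(-1)=432, phi_bb(2)=-108, phi_bb(3)=144.
Saddle points occur where the two diagonal entries have opposite signs: (-2, -1), (-2, 3), (3, 2). Count: 3.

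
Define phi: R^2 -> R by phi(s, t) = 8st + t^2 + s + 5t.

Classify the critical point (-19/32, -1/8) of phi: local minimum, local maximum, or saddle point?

The Hessian of phi is constant: H = [[0, 8], [8, 2]].
det(H) = 0·2 − 8² = -64.
Since det(H) < 0, H is indefinite and the critical point is a saddle point.

saddle point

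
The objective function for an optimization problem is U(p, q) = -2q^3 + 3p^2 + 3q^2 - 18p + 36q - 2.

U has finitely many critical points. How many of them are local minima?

1

U separates as a function of p plus a function of q, so ∇U=0 decouples.
∂U/∂p = 6(p - 3) = 0 at p ∈ {3}; ∂U/∂q = -6(q - 3)(q + 2) = 0 at q ∈ {-2, 3}.
The Hessian is diagonal: diag(U_pp, U_qq). Second derivatives: U_pp(3)=6; U_qq(-2)=30, U_qq(3)=-30.
Local minima occur where both diagonal entries positive: (3, -2). Count: 1.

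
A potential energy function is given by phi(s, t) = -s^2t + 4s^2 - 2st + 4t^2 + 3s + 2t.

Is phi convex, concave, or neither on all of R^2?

neither

The term -s^2t is cubic, so the Hessian is not constant.
∂²phi/∂s² = -2t + 8, which takes both signs as t varies (negative for sufficiently large t). A diagonal entry of the Hessian changing sign means the Hessian is neither positive- nor negative-semidefinite on all of R^2.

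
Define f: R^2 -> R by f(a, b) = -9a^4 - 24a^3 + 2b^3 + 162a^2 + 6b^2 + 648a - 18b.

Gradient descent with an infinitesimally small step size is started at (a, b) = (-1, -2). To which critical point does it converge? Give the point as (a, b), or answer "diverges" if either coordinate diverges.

(-2, 1)

f is separable, so gradient descent decouples: a follows -∂f/∂a, b follows -∂f/∂b.
∂f/∂a = -36(a - 3)(a + 2)(a + 3); at a=-1 this is 288, so a decreases.
∂f/∂b = 6(b - 1)(b + 3); at b=-2 this is -18, so b increases.
a converges to its nearest critical value -2 (a local min of the a-part); b converges to 1. The iterate converges to (-2, 1).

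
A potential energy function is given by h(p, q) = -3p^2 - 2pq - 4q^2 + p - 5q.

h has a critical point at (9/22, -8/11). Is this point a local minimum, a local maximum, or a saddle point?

The Hessian of h is constant: H = [[-6, -2], [-2, -8]].
det(H) = (-6)·(-8) − (-2)² = 44.
det(H) > 0 and tr(H) = -14 < 0, so H is negative definite and the point is a local maximum.

local maximum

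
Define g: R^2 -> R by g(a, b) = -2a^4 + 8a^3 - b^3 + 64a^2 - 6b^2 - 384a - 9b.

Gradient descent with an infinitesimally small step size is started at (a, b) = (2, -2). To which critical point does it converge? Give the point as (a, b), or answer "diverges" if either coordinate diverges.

g is separable, so gradient descent decouples: a follows -∂g/∂a, b follows -∂g/∂b.
∂g/∂a = -8(a - 4)(a - 3)(a + 4); at a=2 this is -96, so a increases.
∂g/∂b = -3(b + 1)(b + 3); at b=-2 this is 3, so b decreases.
a converges to its nearest critical value 3 (a local min of the a-part); b converges to -3. The iterate converges to (3, -3).

(3, -3)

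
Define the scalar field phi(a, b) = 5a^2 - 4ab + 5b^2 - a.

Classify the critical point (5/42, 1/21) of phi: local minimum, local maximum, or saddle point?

The Hessian of phi is constant: H = [[10, -4], [-4, 10]].
det(H) = 10·10 − (-4)² = 84.
det(H) > 0 and tr(H) = 20 > 0, so H is positive definite and the point is a local minimum.

local minimum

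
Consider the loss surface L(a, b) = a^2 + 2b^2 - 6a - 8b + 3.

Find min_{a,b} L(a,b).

-14

L(a,b) separates as P(a) + Q(b) + 3, so its minimum is min P + min Q + 3.
P'(a) = 2a - 6 vanishes at a ∈ {3}; Q'(b) = 4b - 8 vanishes at b ∈ {2}.
Local minima of P (where P''>0): P(3)=-9. Local minima of Q: Q(2)=-8.
So the global minimum of L is P(3) + Q(2) + 3 = -9 − 8 + 3 = -14, attained at (3, 2).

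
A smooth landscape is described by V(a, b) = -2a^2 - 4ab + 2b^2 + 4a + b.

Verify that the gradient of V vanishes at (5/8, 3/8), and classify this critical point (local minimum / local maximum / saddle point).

saddle point

∇V = (-4a - 4b + 4, -4a + 4b + 1); substituting (5/8, 3/8) gives ∇V = (0, 0), so (5/8, 3/8) is indeed a critical point.
The Hessian of V is constant: H = [[-4, -4], [-4, 4]].
det(H) = (-4)·4 − (-4)² = -32.
Since det(H) < 0, H is indefinite and the critical point is a saddle point.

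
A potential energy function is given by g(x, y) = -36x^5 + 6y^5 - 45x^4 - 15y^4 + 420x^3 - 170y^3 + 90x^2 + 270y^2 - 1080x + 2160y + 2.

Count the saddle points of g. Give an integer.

g separates as a function of x plus a function of y, so ∇g=0 decouples.
∂g/∂x = -180(x - 2)(x - 1)(x + 1)(x + 3) = 0 at x ∈ {-3, -1, 1, 2}; ∂g/∂y = 30(y - 4)(y - 3)(y + 2)(y + 3) = 0 at y ∈ {-3, -2, 3, 4}.
The Hessian is diagonal: diag(g_xx, g_yy). Second derivatives: g_xx(-3)=7200, g_xx(-1)=-2160, g_xx(1)=1440, g_xx(2)=-2700; g_yy(-3)=-1260, g_yy(-2)=900, g_yy(3)=-900, g_yy(4)=1260.
Saddle points occur where the two diagonal entries have opposite signs: (-3, -3), (-3, 3), (-1, -2), (-1, 4), (1, -3), (1, 3), (2, -2), (2, 4). Count: 8.

8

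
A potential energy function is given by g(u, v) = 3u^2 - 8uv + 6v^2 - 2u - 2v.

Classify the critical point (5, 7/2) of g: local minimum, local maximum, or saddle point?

local minimum

The Hessian of g is constant: H = [[6, -8], [-8, 12]].
det(H) = 6·12 − (-8)² = 8.
det(H) > 0 and tr(H) = 18 > 0, so H is positive definite and the point is a local minimum.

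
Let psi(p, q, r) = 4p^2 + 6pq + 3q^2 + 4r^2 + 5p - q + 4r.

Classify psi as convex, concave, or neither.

psi is quadratic, so its Hessian is the constant matrix H = [[8, 6, 0], [6, 6, 0], [0, 0, 8]].
Leading principal minors: 8, 12, 96.
All positive ⇒ H ≻ 0 ⇒ convex.

convex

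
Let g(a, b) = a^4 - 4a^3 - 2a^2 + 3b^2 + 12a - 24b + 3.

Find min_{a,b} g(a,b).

-54

g(a,b) separates as P(a) + Q(b) + 3, so its minimum is min P + min Q + 3.
P'(a) = 4(a - 3)(a - 1)(a + 1) vanishes at a ∈ {-1, 1, 3}; Q'(b) = 6b - 24 vanishes at b ∈ {4}.
Local minima of P (where P''>0): P(-1)=-9, P(3)=-9. Local minima of Q: Q(4)=-48.
So the global minimum of g is P(-1) + Q(4) + 3 = -9 − 48 + 3 = -54, attained at (-1, 4).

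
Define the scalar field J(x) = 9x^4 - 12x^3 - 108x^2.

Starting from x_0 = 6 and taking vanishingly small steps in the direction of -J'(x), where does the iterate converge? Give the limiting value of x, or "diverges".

J'(x) = 36x(x - 3)(x + 2), so J'(6) = 5184.
Gradient descent moves in the -J' direction, i.e. x is decreasing.
The nearest critical point in that direction is x = 3, where J'' = 540 > 0 (a local minimum). The iterate converges there.

3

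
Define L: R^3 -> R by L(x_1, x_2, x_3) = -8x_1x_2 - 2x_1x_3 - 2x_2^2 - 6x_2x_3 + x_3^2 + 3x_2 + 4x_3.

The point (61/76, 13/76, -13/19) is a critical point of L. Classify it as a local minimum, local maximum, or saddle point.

The Hessian is constant: H = [[0, -8, -2], [-8, -4, -6], [-2, -6, 2]].
Leading principal minors: Δ₁ = 0, Δ₂ = -64, Δ₃ = -304.
The minors fit neither the all-positive nor the alternating-sign pattern, so H is indefinite: a saddle point.

saddle point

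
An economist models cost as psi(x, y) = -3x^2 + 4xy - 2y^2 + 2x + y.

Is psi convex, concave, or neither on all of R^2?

concave

psi is quadratic, so its Hessian is the constant matrix H = [[-6, 4], [4, -4]].
det(H) = 8, tr(H) = -10.
det(H) > 0 and tr(H) < 0, so H is negative definite everywhere: concave.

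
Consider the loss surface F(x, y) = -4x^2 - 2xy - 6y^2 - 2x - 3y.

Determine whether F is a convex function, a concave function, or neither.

concave

F is quadratic, so its Hessian is the constant matrix H = [[-8, -2], [-2, -12]].
det(H) = 92, tr(H) = -20.
det(H) > 0 and tr(H) < 0, so H is negative definite everywhere: concave.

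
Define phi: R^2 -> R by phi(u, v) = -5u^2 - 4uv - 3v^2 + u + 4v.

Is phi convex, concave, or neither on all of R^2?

phi is quadratic, so its Hessian is the constant matrix H = [[-10, -4], [-4, -6]].
det(H) = 44, tr(H) = -16.
det(H) > 0 and tr(H) < 0, so H is negative definite everywhere: concave.

concave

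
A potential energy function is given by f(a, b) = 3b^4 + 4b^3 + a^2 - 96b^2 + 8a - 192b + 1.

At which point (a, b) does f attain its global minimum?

(-4, 4)

f(a,b) separates as P(a) + Q(b) + 1, so its minimum is min P + min Q + 1.
P'(a) = 2a + 8 vanishes at a ∈ {-4}; Q'(b) = 12(b - 4)(b + 1)(b + 4) vanishes at b ∈ {-4, -1, 4}.
Local minima of P (where P''>0): P(-4)=-16. Local minima of Q: Q(-4)=-256, Q(4)=-1280.
So the global minimum of f is P(-4) + Q(4) + 1 = -16 − 1280 + 1 = -1295, attained at (-4, 4).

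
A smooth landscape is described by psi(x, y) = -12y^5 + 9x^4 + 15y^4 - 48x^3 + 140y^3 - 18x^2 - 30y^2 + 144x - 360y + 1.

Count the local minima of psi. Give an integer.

4

psi separates as a function of x plus a function of y, so ∇psi=0 decouples.
∂psi/∂x = 36(x - 4)(x - 1)(x + 1) = 0 at x ∈ {-1, 1, 4}; ∂psi/∂y = -60(y - 3)(y - 1)(y + 1)(y + 2) = 0 at y ∈ {-2, -1, 1, 3}.
The Hessian is diagonal: diag(psi_xx, psi_yy). Second derivatives: psi_xx(-1)=360, psi_xx(1)=-216, psi_xx(4)=540; psi_yy(-2)=900, psi_yy(-1)=-480, psi_yy(1)=720, psi_yy(3)=-2400.
Local minima occur where both diagonal entries positive: (-1, -2), (-1, 1), (4, -2), (4, 1). Count: 4.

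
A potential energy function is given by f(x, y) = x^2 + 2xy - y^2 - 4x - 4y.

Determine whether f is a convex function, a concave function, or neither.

f is quadratic, so its Hessian is the constant matrix H = [[2, 2], [2, -2]].
det(H) = -8, tr(H) = 0.
det(H) < 0, so H is indefinite: neither convex nor concave.

neither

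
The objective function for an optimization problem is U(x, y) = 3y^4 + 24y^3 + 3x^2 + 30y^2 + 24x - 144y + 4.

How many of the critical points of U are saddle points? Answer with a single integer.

U separates as a function of x plus a function of y, so ∇U=0 decouples.
∂U/∂x = 6(x + 4) = 0 at x ∈ {-4}; ∂U/∂y = 12(y - 1)(y + 3)(y + 4) = 0 at y ∈ {-4, -3, 1}.
The Hessian is diagonal: diag(U_xx, U_yy). Second derivatives: U_xx(-4)=6; U_yy(-4)=60, U_yy(-3)=-48, U_yy(1)=240.
Saddle points occur where the two diagonal entries have opposite signs: (-4, -3). Count: 1.

1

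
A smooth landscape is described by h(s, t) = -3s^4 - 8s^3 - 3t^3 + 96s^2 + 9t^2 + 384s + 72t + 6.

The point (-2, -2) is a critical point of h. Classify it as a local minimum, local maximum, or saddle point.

local minimum

The mixed partial ∂²h/∂s∂t is 0, so the Hessian at any point is diag(h_ss, h_tt) = diag(12(-3s^2 - 4s + 16), 18(-t + 1)).
At (-2, -2): H = diag(144, 54).
Both eigenvalues are positive, so H is positive definite: a local minimum.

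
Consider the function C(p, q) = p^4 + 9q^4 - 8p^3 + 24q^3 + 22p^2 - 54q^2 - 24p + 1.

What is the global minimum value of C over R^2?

-413

C(p,q) separates as A(p) + B(q) + 1, so its minimum is min A + min B + 1.
A'(p) = 4(p - 3)(p - 2)(p - 1) vanishes at p ∈ {1, 2, 3}; B'(q) = 36q(q - 1)(q + 3) vanishes at q ∈ {-3, 0, 1}.
Local minima of A (where A''>0): A(1)=-9, A(3)=-9. Local minima of B: B(-3)=-405, B(1)=-21.
So the global minimum of C is A(1) + B(-3) + 1 = -9 − 405 + 1 = -413, attained at (1, -3).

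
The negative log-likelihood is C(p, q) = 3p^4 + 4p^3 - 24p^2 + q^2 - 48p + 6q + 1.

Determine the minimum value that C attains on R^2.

C(p,q) separates as A(p) + B(q) + 1, so its minimum is min A + min B + 1.
A'(p) = 12(p - 2)(p + 1)(p + 2) vanishes at p ∈ {-2, -1, 2}; B'(q) = 2q + 6 vanishes at q ∈ {-3}.
Local minima of A (where A''>0): A(-2)=16, A(2)=-112. Local minima of B: B(-3)=-9.
So the global minimum of C is A(2) + B(-3) + 1 = -112 − 9 + 1 = -120, attained at (2, -3).

-120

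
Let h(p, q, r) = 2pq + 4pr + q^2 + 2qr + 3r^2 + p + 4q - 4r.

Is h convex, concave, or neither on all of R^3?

neither

h is quadratic, so its Hessian is the constant matrix H = [[0, 2, 4], [2, 2, 2], [4, 2, 6]].
Leading principal minors: 0, -4, -24.
Neither pattern holds ⇒ H is indefinite ⇒ neither convex nor concave.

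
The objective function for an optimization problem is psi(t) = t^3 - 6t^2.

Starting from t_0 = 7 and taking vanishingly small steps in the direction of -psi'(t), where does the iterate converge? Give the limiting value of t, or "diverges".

psi'(t) = 3t(t - 4), so psi'(7) = 63.
Gradient descent moves in the -psi' direction, i.e. t is decreasing.
The nearest critical point in that direction is t = 4, where psi'' = 12 > 0 (a local minimum). The iterate converges there.

4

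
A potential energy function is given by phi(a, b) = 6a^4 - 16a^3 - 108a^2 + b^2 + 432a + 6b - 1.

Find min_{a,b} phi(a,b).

-1360

phi(a,b) separates as P(a) + Q(b) − 1, so its minimum is min P + min Q − 1.
P'(a) = 24(a - 3)(a - 2)(a + 3) vanishes at a ∈ {-3, 2, 3}; Q'(b) = 2b + 6 vanishes at b ∈ {-3}.
Local minima of P (where P''>0): P(-3)=-1350, P(3)=378. Local minima of Q: Q(-3)=-9.
So the global minimum of phi is P(-3) + Q(-3) − 1 = -1350 − 9 − 1 = -1360, attained at (-3, -3).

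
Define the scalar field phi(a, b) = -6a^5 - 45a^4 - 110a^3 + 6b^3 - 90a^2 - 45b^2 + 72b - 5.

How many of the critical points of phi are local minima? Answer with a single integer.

phi separates as a function of a plus a function of b, so ∇phi=0 decouples.
∂phi/∂a = -30a(a + 1)(a + 2)(a + 3) = 0 at a ∈ {-3, -2, -1, 0}; ∂phi/∂b = 18(b - 4)(b - 1) = 0 at b ∈ {1, 4}.
The Hessian is diagonal: diag(phi_aa, phi_bb). Second derivatives: phi_aa(-3)=180, phi_aa(-2)=-60, phi_aa(-1)=60, phi_aa(0)=-180; phi_bb(1)=-54, phi_bb(4)=54.
Local minima occur where both diagonal entries positive: (-3, 4), (-1, 4). Count: 2.

2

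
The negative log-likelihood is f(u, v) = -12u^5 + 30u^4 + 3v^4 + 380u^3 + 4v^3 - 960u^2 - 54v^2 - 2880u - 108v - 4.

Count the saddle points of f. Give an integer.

f separates as a function of u plus a function of v, so ∇f=0 decouples.
∂f/∂u = -60(u - 4)(u - 3)(u + 1)(u + 4) = 0 at u ∈ {-4, -1, 3, 4}; ∂f/∂v = 12(v - 3)(v + 1)(v + 3) = 0 at v ∈ {-3, -1, 3}.
The Hessian is diagonal: diag(f_uu, f_vv). Second derivatives: f_uu(-4)=10080, f_uu(-1)=-3600, f_uu(3)=1680, f_uu(4)=-2400; f_vv(-3)=144, f_vv(-1)=-96, f_vv(3)=288.
Saddle points occur where the two diagonal entries have opposite signs: (-4, -1), (-1, -3), (-1, 3), (3, -1), (4, -3), (4, 3). Count: 6.

6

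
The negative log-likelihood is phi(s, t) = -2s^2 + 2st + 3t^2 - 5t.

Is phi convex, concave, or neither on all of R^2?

neither

phi is quadratic, so its Hessian is the constant matrix H = [[-4, 2], [2, 6]].
det(H) = -28, tr(H) = 2.
det(H) < 0, so H is indefinite: neither convex nor concave.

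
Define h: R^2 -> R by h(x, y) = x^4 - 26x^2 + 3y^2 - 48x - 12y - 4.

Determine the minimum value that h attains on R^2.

-368

h(x,y) separates as P(x) + Q(y) − 4, so its minimum is min P + min Q − 4.
P'(x) = 4(x - 4)(x + 1)(x + 3) vanishes at x ∈ {-3, -1, 4}; Q'(y) = 6y - 12 vanishes at y ∈ {2}.
Local minima of P (where P''>0): P(-3)=-9, P(4)=-352. Local minima of Q: Q(2)=-12.
So the global minimum of h is P(4) + Q(2) − 4 = -352 − 12 − 4 = -368, attained at (4, 2).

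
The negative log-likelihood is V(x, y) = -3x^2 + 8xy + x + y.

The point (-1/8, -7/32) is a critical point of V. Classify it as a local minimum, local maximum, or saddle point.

The Hessian of V is constant: H = [[-6, 8], [8, 0]].
det(H) = (-6)·0 − 8² = -64.
Since det(H) < 0, H is indefinite and the critical point is a saddle point.

saddle point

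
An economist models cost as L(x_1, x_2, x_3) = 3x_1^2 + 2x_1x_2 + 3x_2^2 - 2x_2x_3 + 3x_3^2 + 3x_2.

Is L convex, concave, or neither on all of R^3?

convex

L is quadratic, so its Hessian is the constant matrix H = [[6, 2, 0], [2, 6, -2], [0, -2, 6]].
Leading principal minors: 6, 32, 168.
All positive ⇒ H ≻ 0 ⇒ convex.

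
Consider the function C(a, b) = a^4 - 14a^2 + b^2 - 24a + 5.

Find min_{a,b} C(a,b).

C(a,b) separates as P(a) + Q(b) + 5, so its minimum is min P + min Q + 5.
P'(a) = 4(a - 3)(a + 1)(a + 2) vanishes at a ∈ {-2, -1, 3}; Q'(b) = 2b vanishes at b ∈ {0}.
Local minima of P (where P''>0): P(-2)=8, P(3)=-117. Local minima of Q: Q(0)=0.
So the global minimum of C is P(3) + Q(0) + 5 = -117 + 0 + 5 = -112, attained at (3, 0).

-112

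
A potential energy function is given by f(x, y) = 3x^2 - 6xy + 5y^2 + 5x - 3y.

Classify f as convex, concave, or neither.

f is quadratic, so its Hessian is the constant matrix H = [[6, -6], [-6, 10]].
det(H) = 24, tr(H) = 16.
det(H) > 0 and tr(H) > 0, so H is positive definite everywhere: convex.

convex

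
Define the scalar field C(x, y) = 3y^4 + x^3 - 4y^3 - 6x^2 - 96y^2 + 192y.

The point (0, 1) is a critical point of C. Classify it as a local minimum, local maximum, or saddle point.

The mixed partial ∂²C/∂x∂y is 0, so the Hessian at any point is diag(C_xx, C_yy) = diag(6(x - 2), 12(3y^2 - 2y - 16)).
At (0, 1): H = diag(-12, -180).
Both eigenvalues are negative, so H is negative definite: a local maximum.

local maximum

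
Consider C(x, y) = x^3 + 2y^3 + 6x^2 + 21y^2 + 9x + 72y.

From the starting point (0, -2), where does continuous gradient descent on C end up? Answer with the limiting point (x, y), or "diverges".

C is separable, so gradient descent decouples: x follows -∂C/∂x, y follows -∂C/∂y.
∂C/∂x = 3(x + 1)(x + 3); at x=0 this is 9, so x decreases.
∂C/∂y = 6(y + 3)(y + 4); at y=-2 this is 12, so y decreases.
x converges to its nearest critical value -1 (a local min of the x-part); y converges to -3. The iterate converges to (-1, -3).

(-1, -3)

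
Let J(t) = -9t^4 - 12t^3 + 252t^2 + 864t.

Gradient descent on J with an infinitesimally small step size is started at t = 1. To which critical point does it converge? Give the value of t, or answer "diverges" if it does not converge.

-2

J'(t) = -36(t - 4)(t + 2)(t + 3), so J'(1) = 1296.
Gradient descent moves in the -J' direction, i.e. t is decreasing.
The nearest critical point in that direction is t = -2, where J'' = 216 > 0 (a local minimum). The iterate converges there.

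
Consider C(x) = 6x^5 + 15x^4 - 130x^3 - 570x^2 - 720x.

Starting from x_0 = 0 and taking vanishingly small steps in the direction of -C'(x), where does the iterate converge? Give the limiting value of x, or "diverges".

C'(x) = 30(x - 4)(x + 1)(x + 2)(x + 3), so C'(0) = -720.
Gradient descent moves in the -C' direction, i.e. x is increasing.
The nearest critical point in that direction is x = 4, where C'' = 6300 > 0 (a local minimum). The iterate converges there.

4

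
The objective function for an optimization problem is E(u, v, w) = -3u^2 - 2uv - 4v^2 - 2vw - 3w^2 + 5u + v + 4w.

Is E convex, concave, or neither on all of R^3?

concave

E is quadratic, so its Hessian is the constant matrix H = [[-6, -2, 0], [-2, -8, -2], [0, -2, -6]].
Leading principal minors: -6, 44, -240.
Signs alternate −, +, − ⇒ H ≺ 0 ⇒ concave.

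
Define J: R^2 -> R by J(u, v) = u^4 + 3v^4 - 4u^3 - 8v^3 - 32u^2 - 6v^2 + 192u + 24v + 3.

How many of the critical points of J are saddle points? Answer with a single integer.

J separates as a function of u plus a function of v, so ∇J=0 decouples.
∂J/∂u = 4(u - 4)(u - 3)(u + 4) = 0 at u ∈ {-4, 3, 4}; ∂J/∂v = 12(v - 2)(v - 1)(v + 1) = 0 at v ∈ {-1, 1, 2}.
The Hessian is diagonal: diag(J_uu, J_vv). Second derivatives: J_uu(-4)=224, J_uu(3)=-28, J_uu(4)=32; J_vv(-1)=72, J_vv(1)=-24, J_vv(2)=36.
Saddle points occur where the two diagonal entries have opposite signs: (-4, 1), (3, -1), (3, 2), (4, 1). Count: 4.

4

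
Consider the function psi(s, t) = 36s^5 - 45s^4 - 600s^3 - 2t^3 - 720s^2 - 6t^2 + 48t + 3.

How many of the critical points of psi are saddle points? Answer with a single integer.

4

psi separates as a function of s plus a function of t, so ∇psi=0 decouples.
∂psi/∂s = 180s(s - 4)(s + 1)(s + 2) = 0 at s ∈ {-2, -1, 0, 4}; ∂psi/∂t = -6(t - 2)(t + 4) = 0 at t ∈ {-4, 2}.
The Hessian is diagonal: diag(psi_ss, psi_tt). Second derivatives: psi_ss(-2)=-2160, psi_ss(-1)=900, psi_ss(0)=-1440, psi_ss(4)=21600; psi_tt(-4)=36, psi_tt(2)=-36.
Saddle points occur where the two diagonal entries have opposite signs: (-2, -4), (-1, 2), (0, -4), (4, 2). Count: 4.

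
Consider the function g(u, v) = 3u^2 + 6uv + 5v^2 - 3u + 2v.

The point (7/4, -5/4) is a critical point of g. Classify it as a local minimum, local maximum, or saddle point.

local minimum

The Hessian of g is constant: H = [[6, 6], [6, 10]].
det(H) = 6·10 − 6² = 24.
det(H) > 0 and tr(H) = 16 > 0, so H is positive definite and the point is a local minimum.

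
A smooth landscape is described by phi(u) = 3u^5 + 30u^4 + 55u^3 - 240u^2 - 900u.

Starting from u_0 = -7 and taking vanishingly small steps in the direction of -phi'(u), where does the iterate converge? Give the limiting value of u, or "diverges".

diverges

phi'(u) = 15(u - 2)(u + 2)(u + 3)(u + 5), so phi'(-7) = 5400.
Gradient descent moves in the -phi' direction, i.e. u is decreasing.
There is no critical point below u=-7, and phi' keeps the same sign, so the iterate runs off to −∞.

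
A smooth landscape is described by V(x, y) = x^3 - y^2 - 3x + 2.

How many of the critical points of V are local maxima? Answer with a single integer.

V separates as a function of x plus a function of y, so ∇V=0 decouples.
∂V/∂x = 3(x - 1)(x + 1) = 0 at x ∈ {-1, 1}; ∂V/∂y = -2y = 0 at y ∈ {0}.
The Hessian is diagonal: diag(V_xx, V_yy). Second derivatives: V_xx(-1)=-6, V_xx(1)=6; V_yy(0)=-2.
Local maxima occur where both diagonal entries negative: (-1, 0). Count: 1.

1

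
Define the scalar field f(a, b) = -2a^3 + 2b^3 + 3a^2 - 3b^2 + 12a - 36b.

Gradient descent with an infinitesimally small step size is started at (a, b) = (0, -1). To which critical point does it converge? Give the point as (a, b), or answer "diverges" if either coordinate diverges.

f is separable, so gradient descent decouples: a follows -∂f/∂a, b follows -∂f/∂b.
∂f/∂a = -6(a - 2)(a + 1); at a=0 this is 12, so a decreases.
∂f/∂b = 6(b - 3)(b + 2); at b=-1 this is -24, so b increases.
a converges to its nearest critical value -1 (a local min of the a-part); b converges to 3. The iterate converges to (-1, 3).

(-1, 3)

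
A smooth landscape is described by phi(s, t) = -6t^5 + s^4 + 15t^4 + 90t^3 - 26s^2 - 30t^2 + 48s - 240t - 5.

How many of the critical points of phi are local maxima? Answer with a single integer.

phi separates as a function of s plus a function of t, so ∇phi=0 decouples.
∂phi/∂s = 4(s - 3)(s - 1)(s + 4) = 0 at s ∈ {-4, 1, 3}; ∂phi/∂t = -30(t - 4)(t - 1)(t + 1)(t + 2) = 0 at t ∈ {-2, -1, 1, 4}.
The Hessian is diagonal: diag(phi_ss, phi_tt). Second derivatives: phi_ss(-4)=140, phi_ss(1)=-40, phi_ss(3)=56; phi_tt(-2)=540, phi_tt(-1)=-300, phi_tt(1)=540, phi_tt(4)=-2700.
Local maxima occur where both diagonal entries negative: (1, -1), (1, 4). Count: 2.

2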